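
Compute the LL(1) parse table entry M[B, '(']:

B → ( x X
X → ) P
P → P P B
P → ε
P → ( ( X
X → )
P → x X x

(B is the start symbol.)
B → ( x X

To find M[B, '('], we find productions for B where '(' is in the predict set (PREDICT(N → α) = (FIRST(α) \ {ε}) ∪ (FOLLOW(N) if α ⇒* ε)).

B → ( x X: PREDICT = { '(' }
  '(' is in predict set, so this production goes in M[B, '(']

M[B, '('] = B → ( x X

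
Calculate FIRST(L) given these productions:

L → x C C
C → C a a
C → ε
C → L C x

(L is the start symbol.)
{ 'x' }

To compute FIRST(L), examine every production with L on the left-hand side, reading each right-hand side left to right until a non-nullable symbol is reached.

From L → x C C:
  - x is a terminal: add 'x' and stop

Collecting: FIRST(L) = { 'x' }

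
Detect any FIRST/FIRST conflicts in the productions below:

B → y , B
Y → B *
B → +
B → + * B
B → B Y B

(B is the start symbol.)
A FIRST/FIRST conflict occurs when two productions N → α and N → β for the same non-terminal have FIRST(α) ∩ FIRST(β) ≠ ∅ (with ε ∈ FIRST of a nullable right-hand side, so two nullable alternatives also conflict).

FIRST sets of the non-terminals at (or reachable through a nullable prefix from) the front of some alternative:
  FIRST(B) = { '+', 'y' }

Productions for B:
  B → y , B: FIRST = { 'y' }
  B → +: FIRST = { '+' }
  B → + * B: FIRST = { '+' }
  B → B Y B: FIRST = { '+', 'y' }
Y has only one production, so no FIRST/FIRST conflict is possible there.

Conflict for B: B → y , B and B → B Y B
  Overlap: { 'y' }
Conflict for B: B → + and B → + * B
  Overlap: { '+' }
Conflict for B: B → + and B → B Y B
  Overlap: { '+' }
Conflict for B: B → + * B and B → B Y B
  Overlap: { '+' }

Answer: Yes. B → y ',' B / B → B Y B on { 'y' }; B → '+' / B → '+' '*' B on { '+' }; B → '+' / B → B Y B on { '+' }; B → '+' '*' B / B → B Y B on { '+' }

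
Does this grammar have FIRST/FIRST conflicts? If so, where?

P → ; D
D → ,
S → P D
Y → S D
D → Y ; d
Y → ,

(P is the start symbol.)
A FIRST/FIRST conflict occurs when two productions N → α and N → β for the same non-terminal have FIRST(α) ∩ FIRST(β) ≠ ∅ (with ε ∈ FIRST of a nullable right-hand side, so two nullable alternatives also conflict).

FIRST sets of the non-terminals at (or reachable through a nullable prefix from) the front of some alternative:
  FIRST(Y) = { ',', ';' }
  FIRST(S) = { ';' }

Productions for D:
  D → ,: FIRST = { ',' }
  D → Y ; d: FIRST = { ',', ';' }
Productions for Y:
  Y → S D: FIRST = { ';' }
  Y → ,: FIRST = { ',' }
P, S have only one production, so no FIRST/FIRST conflict is possible there.

Conflict for D: D → , and D → Y ; d
  Overlap: { ',' }

Answer: Yes. D → ',' / D → Y ';' d on { ',' }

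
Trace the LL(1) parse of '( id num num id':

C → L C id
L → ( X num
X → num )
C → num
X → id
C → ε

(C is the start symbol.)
LL(1) parsing maintains a stack (initially the start symbol over $) and the input. At each step: if the stack top is a terminal, match it against the current input token; if it is a non-terminal N, replace it with the RHS of M[N, lookahead] (the unique production whose predict set contains the lookahead).

Stack is shown with the top on the left.

Stack           Input              Action
-----------------------------------------
C $             ( id num num id $  output C → L C id
L C id $        ( id num num id $  output L → ( X num
( X num C id $  ( id num num id $  match '('
X num C id $    id num num id $    output X → id
id num C id $   id num num id $    match 'id'
num C id $      num num id $       match 'num'
C id $          num id $           output C → num
num id $        num id $           match 'num'
id $            id $               match 'id'
$               $                  accept

The string is accepted.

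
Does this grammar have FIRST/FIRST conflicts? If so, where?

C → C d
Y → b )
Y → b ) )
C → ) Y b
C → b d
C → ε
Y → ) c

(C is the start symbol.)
A FIRST/FIRST conflict occurs when two productions N → α and N → β for the same non-terminal have FIRST(α) ∩ FIRST(β) ≠ ∅ (with ε ∈ FIRST of a nullable right-hand side, so two nullable alternatives also conflict).

FIRST sets of the non-terminals at (or reachable through a nullable prefix from) the front of some alternative:
  FIRST(C) = { ')', 'b', 'd', ε }

Productions for C:
  C → C d: FIRST = { ')', 'b', 'd' }
  C → ) Y b: FIRST = { ')' }
  C → b d: FIRST = { 'b' }
  C → ε: FIRST = { ε }
Productions for Y:
  Y → b ): FIRST = { 'b' }
  Y → b ) ): FIRST = { 'b' }
  Y → ) c: FIRST = { ')' }

Conflict for C: C → C d and C → ) Y b
  Overlap: { ')' }
Conflict for C: C → C d and C → b d
  Overlap: { 'b' }
Conflict for Y: Y → b ) and Y → b ) )
  Overlap: { 'b' }

Answer: Yes. C → C d / C → ')' Y b on { ')' }; C → C d / C → b d on { 'b' }; Y → b ')' / Y → b ')' ')' on { 'b' }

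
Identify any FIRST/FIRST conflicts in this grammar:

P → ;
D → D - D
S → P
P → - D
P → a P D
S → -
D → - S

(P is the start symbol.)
Yes. D → D '-' D / D → '-' S on { '-' }; S → P / S → '-' on { '-' }

A FIRST/FIRST conflict occurs when two productions N → α and N → β for the same non-terminal have FIRST(α) ∩ FIRST(β) ≠ ∅ (with ε ∈ FIRST of a nullable right-hand side, so two nullable alternatives also conflict).

FIRST sets of the non-terminals at (or reachable through a nullable prefix from) the front of some alternative:
  FIRST(D) = { '-' }
  FIRST(P) = { '-', ';', 'a' }

Productions for P:
  P → ;: FIRST = { ';' }
  P → - D: FIRST = { '-' }
  P → a P D: FIRST = { 'a' }
Productions for D:
  D → D - D: FIRST = { '-' }
  D → - S: FIRST = { '-' }
Productions for S:
  S → P: FIRST = { '-', ';', 'a' }
  S → -: FIRST = { '-' }

Conflict for D: D → D - D and D → - S
  Overlap: { '-' }
Conflict for S: S → P and S → -
  Overlap: { '-' }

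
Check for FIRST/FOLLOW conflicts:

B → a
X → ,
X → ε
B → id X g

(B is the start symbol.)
No FIRST/FOLLOW conflicts.

A FIRST/FOLLOW conflict occurs when a non-terminal N has a nullable alternative N → β (β ⇒* ε) and another alternative N → α with FIRST(α) ∩ FOLLOW(N) ≠ ∅: on such a lookahead the parser cannot decide between expanding α and letting N vanish via β.

Nullable non-terminals: X.

X: nullable alternative(s) X → ε; FOLLOW(X) = { 'g' }
  X → ,: FIRST \ {ε} = { ',' } — disjoint from FOLLOW(X)
  X → ε: FIRST \ {ε} = { } — this is the only nullable alternative, skip

B has no nullable alternative, so no FIRST/FOLLOW check is needed there.

No FIRST/FOLLOW conflicts found.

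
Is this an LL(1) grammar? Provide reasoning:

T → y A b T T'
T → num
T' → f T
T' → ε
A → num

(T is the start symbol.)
Relevant sets:
  FOLLOW(T') = { $, 'f' }

For T:
  PREDICT(T → y A b T T') = { 'y' }
  PREDICT(T → num) = { 'num' }
For T':
  PREDICT(T' → f T) = { 'f' }
  PREDICT(T' → ε) = { $, 'f' }
A has a single production, so nothing to check there.

Conflict found: Predict set conflict for T': { 'f' }
The grammar is NOT LL(1).

Answer: No. Predict set conflict for T': { 'f' }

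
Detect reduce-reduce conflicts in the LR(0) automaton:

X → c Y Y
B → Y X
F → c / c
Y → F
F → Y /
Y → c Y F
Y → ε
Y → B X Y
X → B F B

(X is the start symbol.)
Yes — I12: [Y → F .] vs [Y → c Y F .]; I14: [X → c Y Y .] vs [Y → .]; I16: [Y → .] vs [Y → B X Y .]; I18: [Y → .] vs [Y → F .]; I19: [X → B F B .] vs [Y → .]

Augment with X' → X and build the canonical LR(0) collection (I0 = CLOSURE({[X' → . X]}), then GOTO on every symbol after a dot until no new states appear). It has 20 states:
  I0: { [B → . Y X], [F → . Y /], [F → . c / c], [X → . B F B], [X → . c Y Y], [X' → . X], [Y → . B X Y], [Y → . F], [Y → . c Y F], [Y → .] }  — shift, reduce
  I1: { [B → . Y X], [F → . Y /], [F → . c / c], [X → . B F B], [X → . c Y Y], [X → B . F B], [Y → . B X Y], [Y → . F], [Y → . c Y F], [Y → .], [Y → B . X Y] }  — shift, reduce
  I2: { [Y → F .] }  — reduce
  I3: { [X' → X .] }  — accept
  I4: { [B → . Y X], [B → Y . X], [F → . Y /], [F → . c / c], [F → Y . /], [X → . B F B], [X → . c Y Y], [Y → . B X Y], [Y → . F], [Y → . c Y F], [Y → .] }  — shift, reduce
  I5: { [B → . Y X], [F → . Y /], [F → . c / c], [F → c . / c], [X → c . Y Y], [Y → . B X Y], [Y → . F], [Y → . c Y F], [Y → .], [Y → c . Y F] }  — shift, reduce
  I6: { [F → c / . c] }  — shift
  I7: { [B → . Y X], [F → . Y /], [F → . c / c], [X → . B F B], [X → . c Y Y], [Y → . B X Y], [Y → . F], [Y → . c Y F], [Y → .], [Y → B . X Y] }  — shift, reduce
  I8: { [B → . Y X], [B → Y . X], [F → . Y /], [F → . c / c], [F → Y . /], [X → . B F B], [X → . c Y Y], [X → c Y . Y], [Y → . B X Y], [Y → . F], [Y → . c Y F], [Y → .], [Y → c Y . F] }  — shift, reduce
  I9: { [B → . Y X], [F → . Y /], [F → . c / c], [F → c . / c], [Y → . B X Y], [Y → . F], [Y → . c Y F], [Y → .], [Y → c . Y F] }  — shift, reduce
  I10: { [B → . Y X], [B → Y . X], [F → . Y /], [F → . c / c], [F → Y . /], [X → . B F B], [X → . c Y Y], [Y → . B X Y], [Y → . F], [Y → . c Y F], [Y → .], [Y → c Y . F] }  — shift, reduce
  I11: { [F → Y / .] }  — reduce
  I12: { [Y → F .], [Y → c Y F .] }  — 2 reduces
  I13: { [B → Y X .] }  — reduce
  I14: { [B → . Y X], [B → Y . X], [F → . Y /], [F → . c / c], [F → Y . /], [X → . B F B], [X → . c Y Y], [X → c Y Y .], [Y → . B X Y], [Y → . F], [Y → . c Y F], [Y → .] }  — shift, 2 reduces
  I15: { [B → . Y X], [F → . Y /], [F → . c / c], [Y → . B X Y], [Y → . F], [Y → . c Y F], [Y → .], [Y → B X . Y] }  — shift, reduce
  I16: { [B → . Y X], [B → Y . X], [F → . Y /], [F → . c / c], [F → Y . /], [X → . B F B], [X → . c Y Y], [Y → . B X Y], [Y → . F], [Y → . c Y F], [Y → .], [Y → B X Y .] }  — shift, 2 reduces
  I17: { [F → c / c .] }  — reduce
  I18: { [B → . Y X], [F → . Y /], [F → . c / c], [X → B F . B], [Y → . B X Y], [Y → . F], [Y → . c Y F], [Y → .], [Y → F .] }  — shift, 2 reduces
  I19: { [B → . Y X], [F → . Y /], [F → . c / c], [X → . B F B], [X → . c Y Y], [X → B F B .], [Y → . B X Y], [Y → . F], [Y → . c Y F], [Y → .], [Y → B . X Y] }  — shift, 2 reduces

I12 contains complete items [Y → F .], [Y → c Y F .] — reduce-reduce conflict.
I14 contains complete items [X → c Y Y .], [Y → .] — reduce-reduce conflict.
I16 contains complete items [Y → .], [Y → B X Y .] — reduce-reduce conflict.
I18 contains complete items [Y → .], [Y → F .] — reduce-reduce conflict.
I19 contains complete items [X → B F B .], [Y → .] — reduce-reduce conflict.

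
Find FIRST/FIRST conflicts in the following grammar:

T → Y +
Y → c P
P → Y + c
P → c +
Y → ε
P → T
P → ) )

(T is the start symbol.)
A FIRST/FIRST conflict occurs when two productions N → α and N → β for the same non-terminal have FIRST(α) ∩ FIRST(β) ≠ ∅ (with ε ∈ FIRST of a nullable right-hand side, so two nullable alternatives also conflict).

FIRST sets of the non-terminals at (or reachable through a nullable prefix from) the front of some alternative:
  FIRST(Y) = { 'c', ε }
  FIRST(T) = { '+', 'c' }

Productions for Y:
  Y → c P: FIRST = { 'c' }
  Y → ε: FIRST = { ε }
Productions for P:
  P → Y + c: FIRST = { '+', 'c' }
  P → c +: FIRST = { 'c' }
  P → T: FIRST = { '+', 'c' }
  P → ) ): FIRST = { ')' }
T has only one production, so no FIRST/FIRST conflict is possible there.

Conflict for P: P → Y + c and P → c +
  Overlap: { 'c' }
Conflict for P: P → Y + c and P → T
  Overlap: { '+', 'c' }
Conflict for P: P → c + and P → T
  Overlap: { 'c' }

Answer: Yes. P → Y '+' c / P → c '+' on { 'c' }; P → Y '+' c / P → T on { '+', 'c' }; P → c '+' / P → T on { 'c' }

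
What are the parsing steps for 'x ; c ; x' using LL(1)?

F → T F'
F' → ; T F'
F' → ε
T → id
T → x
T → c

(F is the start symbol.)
Stack is shown with the top on the left.

Stack     Input        Action
-----------------------------
F $       x ; c ; x $  output F → T F'
T F' $    x ; c ; x $  output T → x
x F' $    x ; c ; x $  match 'x'
F' $      ; c ; x $    output F' → ; T F'
; T F' $  ; c ; x $    match ';'
T F' $    c ; x $      output T → c
c F' $    c ; x $      match 'c'
F' $      ; x $        output F' → ; T F'
; T F' $  ; x $        match ';'
T F' $    x $          output T → x
x F' $    x $          match 'x'
F' $      $            output F' → ε
$         $            accept

The string is accepted.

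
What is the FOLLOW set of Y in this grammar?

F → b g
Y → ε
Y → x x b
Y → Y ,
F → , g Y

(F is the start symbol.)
{ $, ',' }

In Y → Y ,: Y is followed by ',', add FIRST(',') \ {ε} = { ',' }
In F → , g Y: Y is at the end, add FOLLOW(F)

The FOLLOW sets referred to above (computed the same way, to a fixed point):
  FOLLOW(F) = { $ }

Taking the union: FOLLOW(Y) = { $, ',' }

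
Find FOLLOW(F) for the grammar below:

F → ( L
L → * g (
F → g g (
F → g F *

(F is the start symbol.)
{ $, '*' }

To compute FOLLOW(F), find every occurrence of F on a right-hand side N → α F β: add FIRST(β) \ {ε}, and if β is empty or nullable also add FOLLOW(N). Iterate to a fixed point.

F is the start symbol, so $ ∈ FOLLOW(F).
In F → g F *: F is followed by '*', add FIRST('*') \ {ε} = { '*' }

Taking the union: FOLLOW(F) = { $, '*' }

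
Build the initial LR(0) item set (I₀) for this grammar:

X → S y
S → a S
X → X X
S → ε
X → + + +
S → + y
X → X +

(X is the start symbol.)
{ [S → . + y], [S → . a S], [S → .], [X → . + + +], [X → . S y], [X → . X +], [X → . X X], [X' → . X] }

First, augment the grammar with X' → X
I₀ = CLOSURE({ [X' → . X] }):
  [X' → . X] has the dot before X: add [X → . S y], [X → . X X], [X → . + + +], [X → . X +]
  [X → . S y] has the dot before S: add [S → . a S], [S → .], [S → . + y]
No further items can be added.

I₀ = { [S → . + y], [S → . a S], [S → .], [X → . + + +], [X → . S y], [X → . X +], [X → . X X], [X' → . X] }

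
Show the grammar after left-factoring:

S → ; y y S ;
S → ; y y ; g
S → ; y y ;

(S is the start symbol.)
Left-factoring transforms A → αβ₁ | αβ₂ into A → αA' and A' → β₁ | β₂
(α is the longest common prefix among the alternatives). Repeat until
no nonterminal has two alternatives with a common prefix.

Round 1: S has alternatives sharing prefix '; y y'. Introduce S': S → ; y y S'
  Add: S' → S ;
  Add: S' → ; g
  Add: S' → ;

Round 2: S' has alternatives sharing prefix ';'. Introduce S'': S' → ; S''
  Add: S'' → g
  Add: S'' → ε

No remaining common prefixes — done.

Resulting grammar:
S → ; y y S'
S' → S ;
S' → ; S''
S'' → g
S'' → ε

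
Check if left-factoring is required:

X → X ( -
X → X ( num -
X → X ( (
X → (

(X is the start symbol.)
Yes, X has productions with common prefix 'X ('

Left-factoring is needed when two productions for the same non-terminal
share a common prefix on the right-hand side.

Productions for X:
  X → X ( -
  X → X ( num -
  X → X ( (
  X → (

Found common prefix 'X (' in productions for X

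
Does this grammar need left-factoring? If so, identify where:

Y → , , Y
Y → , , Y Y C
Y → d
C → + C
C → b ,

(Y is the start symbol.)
Yes, Y has productions with common prefix ', , Y'

Left-factoring is needed when two productions for the same non-terminal
share a common prefix on the right-hand side.

Productions for Y:
  Y → , , Y
  Y → , , Y Y C
  Y → d
Productions for C:
  C → + C
  C → b ,

Found common prefix ', , Y' in productions for Y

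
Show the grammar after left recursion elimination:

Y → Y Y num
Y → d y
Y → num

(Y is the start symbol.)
Y → d y Y'
Y → num Y'
Y' → Y num Y'
Y' → ε

Y is directly left-recursive. The standard transformation for
  A → A α₁ | ... | A α_m | β₁ | ... | β_n
is
  A  → β₁ A' | ... | β_n A'
  A' → α₁ A' | ... | α_m A' | ε

Y → d y becomes Y → d y Y'
Y → num becomes Y → num Y'
Y → Y Y num becomes Y' → Y num Y'
Add Y' → ε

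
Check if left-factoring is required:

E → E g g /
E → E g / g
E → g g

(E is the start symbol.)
Yes, E has productions with common prefix 'E g'

Left-factoring is needed when two productions for the same non-terminal
share a common prefix on the right-hand side.

Productions for E:
  E → E g g /
  E → E g / g
  E → g g

Found common prefix 'E g' in productions for E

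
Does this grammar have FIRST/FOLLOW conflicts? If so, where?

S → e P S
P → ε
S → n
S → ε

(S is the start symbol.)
Nullable non-terminals: P, S.
P has a nullable alternative but only one production, so nothing to check.

S: nullable alternative(s) S → ε; FOLLOW(S) = { $ }
  S → e P S: FIRST \ {ε} = { 'e' } — disjoint from FOLLOW(S)
  S → n: FIRST \ {ε} = { 'n' } — disjoint from FOLLOW(S)
  S → ε: FIRST \ {ε} = { } — this is the only nullable alternative, skip

No FIRST/FOLLOW conflicts found.

Answer: No FIRST/FOLLOW conflicts.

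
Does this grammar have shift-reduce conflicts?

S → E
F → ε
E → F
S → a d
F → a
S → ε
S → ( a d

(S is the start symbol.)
Yes — I0: [F → .] vs [F → . a]; I5: [F → a .] vs [S → a . d]

A shift-reduce conflict occurs when an LR(0) state has both:
  - a complete (reduce) item [A → α .] (dot at the end), and
  - a shift item [B → β . c γ] (dot before a terminal).

Augment with S' → S and build the canonical LR(0) collection (I0 = CLOSURE({[S' → . S]}), then GOTO on every symbol after a dot until no new states appear). It has 9 states:
  I0: { [E → . F], [F → . a], [F → .], [S → . ( a d], [S → . E], [S → . a d], [S → .], [S' → . S] }  — shift, 2 reduces
  I1: { [S → ( . a d] }  — shift
  I2: { [S → E .] }  — reduce
  I3: { [E → F .] }  — reduce
  I4: { [S' → S .] }  — accept
  I5: { [F → a .], [S → a . d] }  — shift, reduce
  I6: { [S → a d .] }  — reduce
  I7: { [S → ( a . d] }  — shift
  I8: { [S → ( a d .] }  — reduce

I0 contains reduce items [F → .], [S → .] and shift items [F → . a], [S → . ( a d], [S → . a d] — shift-reduce conflict.
I5 contains reduce item [F → a .] and shift item [S → a . d] — shift-reduce conflict.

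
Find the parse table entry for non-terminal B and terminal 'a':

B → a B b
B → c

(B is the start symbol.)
To find M[B, 'a'], we find productions for B where 'a' is in the predict set (PREDICT(N → α) = (FIRST(α) \ {ε}) ∪ (FOLLOW(N) if α ⇒* ε)).

B → a B b: PREDICT = { 'a' }
  'a' is in predict set, so this production goes in M[B, 'a']
B → c: PREDICT = { 'c' }

M[B, 'a'] = B → a B b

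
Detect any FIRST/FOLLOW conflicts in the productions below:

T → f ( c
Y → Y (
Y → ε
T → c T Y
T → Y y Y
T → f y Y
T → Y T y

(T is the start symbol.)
A FIRST/FOLLOW conflict occurs when a non-terminal N has a nullable alternative N → β (β ⇒* ε) and another alternative N → α with FIRST(α) ∩ FOLLOW(N) ≠ ∅: on such a lookahead the parser cannot decide between expanding α and letting N vanish via β.

Nullable non-terminals: Y.
FIRST sets used below: FIRST(Y) = { '(', ε }

Y: nullable alternative(s) Y → ε; FOLLOW(Y) = { $, '(', 'c', 'f', 'y' }
  Y → Y (: FIRST \ {ε} = { '(' } — overlaps FOLLOW(Y) on { '(' }: CONFLICT
  Y → ε: FIRST \ {ε} = { } — this is the only nullable alternative, skip

T has no nullable alternative, so no FIRST/FOLLOW check is needed there.

So the grammar has 1 FIRST/FOLLOW conflict (marked CONFLICT above).

Answer: Yes. Y → Y '(' with FOLLOW(Y) on { '(' }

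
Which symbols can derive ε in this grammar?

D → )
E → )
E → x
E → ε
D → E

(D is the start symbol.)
A non-terminal is nullable if it can derive ε (the empty string): either it has an ε-production, or it has a production whose right-hand side consists entirely of nullable non-terminals.

ε-productions: E → ε
So E is immediately nullable.
D → E: every symbol on the right is nullable, so D is nullable too.
Every non-terminal is now nullable.
Nullable = { 'D', 'E' }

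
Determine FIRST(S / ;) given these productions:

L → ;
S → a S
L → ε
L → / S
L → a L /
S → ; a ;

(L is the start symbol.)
FIRST sets of the non-terminals involved (from the grammar, by fixed-point iteration):
  FIRST(S) = { ';', 'a' }

To compute FIRST(S / ;), process the symbols left to right:
Symbol S is a non-terminal. Add FIRST(S) \ {ε} = { ';', 'a' }
S is not nullable (ε ∉ FIRST(S)), so stop here.
FIRST(S / ;) = { ';', 'a' }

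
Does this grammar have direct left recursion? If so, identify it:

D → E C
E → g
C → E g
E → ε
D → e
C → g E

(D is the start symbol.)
D → E C: starts with E
E → g: starts with g
C → E g: starts with E
E → ε: starts with ε
D → e: starts with e
C → g E: starts with g

No direct left recursion found.

Answer: No direct left recursion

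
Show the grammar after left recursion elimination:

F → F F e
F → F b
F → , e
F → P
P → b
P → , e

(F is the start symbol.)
F → , e F'
F → P F'
F' → F e F'
F' → b F'
F' → ε
P → b
P → , e

F is directly left-recursive. The standard transformation for
  A → A α₁ | ... | A α_m | β₁ | ... | β_n
is
  A  → β₁ A' | ... | β_n A'
  A' → α₁ A' | ... | α_m A' | ε

F → , e becomes F → , e F'
F → P becomes F → P F'
F → F F e becomes F' → F e F'
F → F b becomes F' → b F'
Add F' → ε

Productions for other non-terminals are unchanged:
  P → b
  P → , e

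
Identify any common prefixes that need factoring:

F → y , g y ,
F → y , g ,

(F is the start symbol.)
Left-factoring is needed when two productions for the same non-terminal
share a common prefix on the right-hand side.

Productions for F:
  F → y , g y ,
  F → y , g ,

Found common prefix 'y , g' in productions for F

Answer: Yes, F has productions with common prefix 'y , g'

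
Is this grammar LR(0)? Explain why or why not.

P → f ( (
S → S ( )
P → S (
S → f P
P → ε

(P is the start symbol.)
No. Shift-reduce conflict between [P → .] and [P → . f ( (]

A grammar is LR(0) if no state in the canonical LR(0) collection has:
  - both a shift item (dot before a terminal) and a complete item (shift-reduce conflict), or
  - two or more complete items (reduce-reduce conflict; the accept item [P' → P .] counts as a complete item here).

Augment with P' → P and build the canonical LR(0) collection (I0 = CLOSURE({[P' → . P]}), then GOTO on every symbol after a dot until no new states appear). It has 9 states:
  I0: { [P → . S (], [P → . f ( (], [P → .], [P' → . P], [S → . S ( )], [S → . f P] }  — shift, reduce
  I1: { [P' → P .] }  — accept
  I2: { [P → S . (], [S → S . ( )] }  — shift
  I3: { [P → . S (], [P → . f ( (], [P → .], [P → f . ( (], [S → . S ( )], [S → . f P], [S → f . P] }  — shift, reduce
  I4: { [P → f ( . (] }  — shift
  I5: { [S → f P .] }  — reduce
  I6: { [P → f ( ( .] }  — reduce
  I7: { [P → S ( .], [S → S ( . )] }  — shift, reduce
  I8: { [S → S ( ) .] }  — reduce

Conflict in state I0:
  Shift-reduce conflict between [P → .] and [P → . f ( (]
So the grammar is NOT LR(0).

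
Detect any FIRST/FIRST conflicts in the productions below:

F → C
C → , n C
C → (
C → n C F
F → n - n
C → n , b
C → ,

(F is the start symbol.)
FIRST sets of the non-terminals at (or reachable through a nullable prefix from) the front of some alternative:
  FIRST(C) = { '(', ',', 'n' }

Productions for F:
  F → C: FIRST = { '(', ',', 'n' }
  F → n - n: FIRST = { 'n' }
Productions for C:
  C → , n C: FIRST = { ',' }
  C → (: FIRST = { '(' }
  C → n C F: FIRST = { 'n' }
  C → n , b: FIRST = { 'n' }
  C → ,: FIRST = { ',' }

Conflict for F: F → C and F → n - n
  Overlap: { 'n' }
Conflict for C: C → , n C and C → ,
  Overlap: { ',' }
Conflict for C: C → n C F and C → n , b
  Overlap: { 'n' }

Answer: Yes. F → C / F → n '-' n on { 'n' }; C → ',' n C / C → ',' on { ',' }; C → n C F / C → n ',' b on { 'n' }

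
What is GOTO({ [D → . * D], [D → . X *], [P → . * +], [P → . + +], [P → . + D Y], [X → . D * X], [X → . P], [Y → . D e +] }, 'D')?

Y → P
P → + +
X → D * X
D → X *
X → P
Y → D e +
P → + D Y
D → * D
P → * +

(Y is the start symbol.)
{ [X → D . * X], [Y → D . e +] }

GOTO(I, 'D') = CLOSURE({ [A → αX.β] : [A → α.Xβ] ∈ I, X = 'D' })

Items with dot before 'D', with the dot advanced:
  [X → . D * X] → [X → D . * X]
  [Y → . D e +] → [Y → D . e +]
Closure adds nothing (no advanced item has the dot before a non-terminal).

GOTO = { [X → D . * X], [Y → D . e +] }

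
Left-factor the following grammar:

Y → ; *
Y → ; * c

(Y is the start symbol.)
Left-factoring transforms A → αβ₁ | αβ₂ into A → αA' and A' → β₁ | β₂
(α is the longest common prefix among the alternatives). Repeat until
no nonterminal has two alternatives with a common prefix.

Round 1: Y has alternatives sharing prefix '; *'. Introduce Y': Y → ; * Y'
  Add: Y' → ε
  Add: Y' → c

No remaining common prefixes — done.

Resulting grammar:
Y → ; * Y'
Y' → ε
Y' → c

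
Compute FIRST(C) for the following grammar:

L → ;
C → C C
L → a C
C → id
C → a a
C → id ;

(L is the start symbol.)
From C → C C:
  - C is the symbol being defined: contributes nothing new
    C is not nullable, so stop
From C → id:
  - id is a terminal: add 'id' and stop
From C → a a:
  - a is a terminal: add 'a' and stop
From C → id ;:
  - id is a terminal: add 'id' and stop

Collecting: FIRST(C) = { 'a', 'id' }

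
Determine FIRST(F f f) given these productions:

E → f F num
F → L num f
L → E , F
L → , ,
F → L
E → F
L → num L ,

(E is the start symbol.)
FIRST sets of the non-terminals involved (from the grammar, by fixed-point iteration):
  FIRST(F) = { ',', 'f', 'num' }

To compute FIRST(F f f), process the symbols left to right:
Symbol F is a non-terminal. Add FIRST(F) \ {ε} = { ',', 'f', 'num' }
F is not nullable (ε ∉ FIRST(F)), so stop here.
FIRST(F f f) = { ',', 'f', 'num' }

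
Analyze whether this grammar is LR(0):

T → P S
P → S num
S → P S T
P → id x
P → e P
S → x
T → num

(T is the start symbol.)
A grammar is LR(0) if no state in the canonical LR(0) collection has:
  - both a shift item (dot before a terminal) and a complete item (shift-reduce conflict), or
  - two or more complete items (reduce-reduce conflict; the accept item [T' → T .] counts as a complete item here).

Augment with T' → T and build the canonical LR(0) collection (I0 = CLOSURE({[T' → . T]}), then GOTO on every symbol after a dot until no new states appear). It has 16 states:
  I0: { [P → . S num], [P → . e P], [P → . id x], [S → . P S T], [S → . x], [T → . P S], [T → . num], [T' → . T] }  — shift
  I1: { [P → . S num], [P → . e P], [P → . id x], [S → . P S T], [S → . x], [S → P . S T], [T → P . S] }  — shift
  I2: { [P → S . num] }  — shift
  I3: { [T' → T .] }  — accept
  I4: { [P → . S num], [P → . e P], [P → . id x], [P → e . P], [S → . P S T], [S → . x] }  — shift
  I5: { [P → id . x] }  — shift
  I6: { [T → num .] }  — reduce
  I7: { [S → x .] }  — reduce
  I8: { [P → id x .] }  — reduce
  I9: { [P → . S num], [P → . e P], [P → . id x], [P → e P .], [S → . P S T], [S → . x], [S → P . S T] }  — shift, reduce
  I10: { [P → . S num], [P → . e P], [P → . id x], [S → . P S T], [S → . x], [S → P . S T] }  — shift
  I11: { [P → . S num], [P → . e P], [P → . id x], [P → S . num], [S → . P S T], [S → . x], [S → P S . T], [T → . P S], [T → . num] }  — shift
  I12: { [S → P S T .] }  — reduce
  I13: { [P → S num .], [T → num .] }  — 2 reduces
  I14: { [P → S num .] }  — reduce
  I15: { [P → . S num], [P → . e P], [P → . id x], [P → S . num], [S → . P S T], [S → . x], [S → P S . T], [T → . P S], [T → . num], [T → P S .] }  — shift, reduce

Conflict in state I9:
  Shift-reduce conflict between [P → e P .] and [P → . e P]
So the grammar is NOT LR(0).

Answer: No. Shift-reduce conflict between [P → e P .] and [P → . e P]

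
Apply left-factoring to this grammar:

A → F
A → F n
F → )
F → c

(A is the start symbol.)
A → F A'
A' → ε
A' → n
F → )
F → c

Left-factoring transforms A → αβ₁ | αβ₂ into A → αA' and A' → β₁ | β₂
(α is the longest common prefix among the alternatives). Repeat until
no nonterminal has two alternatives with a common prefix.

Round 1: A has alternatives sharing prefix 'F'. Introduce A': A → F A'
  Add: A' → ε
  Add: A' → n

No remaining common prefixes — done.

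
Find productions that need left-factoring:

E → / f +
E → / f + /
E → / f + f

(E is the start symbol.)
Yes, E has productions with common prefix '/ f +'

Left-factoring is needed when two productions for the same non-terminal
share a common prefix on the right-hand side.

Productions for E:
  E → / f +
  E → / f + /
  E → / f + f

Found common prefix '/ f +' in productions for E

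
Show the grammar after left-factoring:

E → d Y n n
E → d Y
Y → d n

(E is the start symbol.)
Left-factoring transforms A → αβ₁ | αβ₂ into A → αA' and A' → β₁ | β₂
(α is the longest common prefix among the alternatives). Repeat until
no nonterminal has two alternatives with a common prefix.

Round 1: E has alternatives sharing prefix 'd Y'. Introduce E': E → d Y E'
  Add: E' → n n
  Add: E' → ε

No remaining common prefixes — done.

Resulting grammar:
E → d Y E'
E' → n n
E' → ε
Y → d n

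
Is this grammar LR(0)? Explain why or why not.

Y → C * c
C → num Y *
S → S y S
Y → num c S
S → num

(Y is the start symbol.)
No. Shift-reduce conflict between [Y → num c S .] and [S → S . y S]

A grammar is LR(0) if no state in the canonical LR(0) collection has:
  - both a shift item (dot before a terminal) and a complete item (shift-reduce conflict), or
  - two or more complete items (reduce-reduce conflict; the accept item [Y' → Y .] counts as a complete item here).

Augment with Y' → Y and build the canonical LR(0) collection (I0 = CLOSURE({[Y' → . Y]}), then GOTO on every symbol after a dot until no new states appear). It has 13 states:
  I0: { [C → . num Y *], [Y → . C * c], [Y → . num c S], [Y' → . Y] }  — shift
  I1: { [Y → C . * c] }  — shift
  I2: { [Y' → Y .] }  — accept
  I3: { [C → . num Y *], [C → num . Y *], [Y → . C * c], [Y → . num c S], [Y → num . c S] }  — shift
  I4: { [C → num Y . *] }  — shift
  I5: { [S → . S y S], [S → . num], [Y → num c . S] }  — shift
  I6: { [S → S . y S], [Y → num c S .] }  — shift, reduce
  I7: { [S → num .] }  — reduce
  I8: { [S → . S y S], [S → . num], [S → S y . S] }  — shift
  I9: { [S → S . y S], [S → S y S .] }  — shift, reduce
  I10: { [C → num Y * .] }  — reduce
  I11: { [Y → C * . c] }  — shift
  I12: { [Y → C * c .] }  — reduce

Conflict in state I6:
  Shift-reduce conflict between [Y → num c S .] and [S → S . y S]
So the grammar is NOT LR(0).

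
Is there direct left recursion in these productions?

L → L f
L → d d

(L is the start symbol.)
L → L f: LEFT RECURSIVE (starts with L)
L → d d: starts with d

The grammar has direct left recursion on: L.

Answer: Yes, L is left-recursive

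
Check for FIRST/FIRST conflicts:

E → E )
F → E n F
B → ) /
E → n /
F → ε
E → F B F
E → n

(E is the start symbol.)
Yes. E → E ')' / E → n '/' on { 'n' }; E → E ')' / E → F B F on { ')', 'n' }; E → E ')' / E → n on { 'n' }; E → n '/' / E → F B F on { 'n' }; E → n '/' / E → n on { 'n' }; E → F B F / E → n on { 'n' }

FIRST sets of the non-terminals at (or reachable through a nullable prefix from) the front of some alternative:
  FIRST(E) = { ')', 'n' }
  FIRST(F) = { ')', 'n', ε }
  FIRST(B) = { ')' }

Productions for E:
  E → E ): FIRST = { ')', 'n' }
  E → n /: FIRST = { 'n' }
  E → F B F: FIRST = { ')', 'n' }
  E → n: FIRST = { 'n' }
Productions for F:
  F → E n F: FIRST = { ')', 'n' }
  F → ε: FIRST = { ε }
B has only one production, so no FIRST/FIRST conflict is possible there.

Conflict for E: E → E ) and E → n /
  Overlap: { 'n' }
Conflict for E: E → E ) and E → F B F
  Overlap: { ')', 'n' }
Conflict for E: E → E ) and E → n
  Overlap: { 'n' }
Conflict for E: E → n / and E → F B F
  Overlap: { 'n' }
Conflict for E: E → n / and E → n
  Overlap: { 'n' }
Conflict for E: E → F B F and E → n
  Overlap: { 'n' }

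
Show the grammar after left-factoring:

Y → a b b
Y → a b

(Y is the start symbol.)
Y → a b Y'
Y' → b
Y' → ε

Left-factoring transforms A → αβ₁ | αβ₂ into A → αA' and A' → β₁ | β₂
(α is the longest common prefix among the alternatives). Repeat until
no nonterminal has two alternatives with a common prefix.

Round 1: Y has alternatives sharing prefix 'a b'. Introduce Y': Y → a b Y'
  Add: Y' → b
  Add: Y' → ε

No remaining common prefixes — done.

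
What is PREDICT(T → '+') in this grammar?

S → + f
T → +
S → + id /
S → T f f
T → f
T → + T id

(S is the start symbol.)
{ '+' }

PREDICT(T → '+') = (FIRST(RHS) \ {ε}) ∪ (FOLLOW(T) if ε ∈ FIRST(RHS), i.e. RHS ⇒* ε)
FIRST('+') = { '+' }
ε ∉ FIRST('+'), so FOLLOW(T) is not added.
PREDICT(T → '+') = { '+' }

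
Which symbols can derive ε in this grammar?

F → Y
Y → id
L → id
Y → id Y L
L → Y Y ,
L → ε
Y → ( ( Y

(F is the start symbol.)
{ 'L' }

A non-terminal is nullable if it can derive ε (the empty string): either it has an ε-production, or it has a production whose right-hand side consists entirely of nullable non-terminals.

ε-productions: L → ε
So L is immediately nullable.
No further non-terminal can be added: every production for the remaining non-terminals contains a terminal or a non-nullable non-terminal.
Nullable = { 'L' }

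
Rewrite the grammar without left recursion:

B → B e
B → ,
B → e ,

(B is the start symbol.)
B is directly left-recursive. The standard transformation for
  A → A α₁ | ... | A α_m | β₁ | ... | β_n
is
  A  → β₁ A' | ... | β_n A'
  A' → α₁ A' | ... | α_m A' | ε

B → , becomes B → , B'
B → e , becomes B → e , B'
B → B e becomes B' → e B'
Add B' → ε

Resulting grammar:
B → , B'
B → e , B'
B' → e B'
B' → ε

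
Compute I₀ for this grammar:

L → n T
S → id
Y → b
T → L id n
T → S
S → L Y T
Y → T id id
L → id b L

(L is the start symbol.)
First, augment the grammar with L' → L
I₀ = CLOSURE({ [L' → . L] }):
  [L' → . L] has the dot before L: add [L → . n T], [L → . id b L]
No further items can be added.

I₀ = { [L → . id b L], [L → . n T], [L' → . L] }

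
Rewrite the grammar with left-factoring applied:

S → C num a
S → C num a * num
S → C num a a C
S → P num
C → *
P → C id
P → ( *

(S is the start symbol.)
Left-factoring transforms A → αβ₁ | αβ₂ into A → αA' and A' → β₁ | β₂
(α is the longest common prefix among the alternatives). Repeat until
no nonterminal has two alternatives with a common prefix.

Round 1: S has alternatives sharing prefix 'C num a'. Introduce S': S → C num a S'
  Add: S' → ε
  Add: S' → * num
  Add: S' → a C

No remaining common prefixes — done.

Resulting grammar:
S → C num a S'
S' → ε
S' → * num
S' → a C
S → P num
C → *
P → C id
P → ( *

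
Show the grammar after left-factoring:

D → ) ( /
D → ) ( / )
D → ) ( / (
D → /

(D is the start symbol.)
Left-factoring transforms A → αβ₁ | αβ₂ into A → αA' and A' → β₁ | β₂
(α is the longest common prefix among the alternatives). Repeat until
no nonterminal has two alternatives with a common prefix.

Round 1: D has alternatives sharing prefix ') ( /'. Introduce D': D → ) ( / D'
  Add: D' → ε
  Add: D' → )
  Add: D' → (

No remaining common prefixes — done.

Resulting grammar:
D → ) ( / D'
D' → ε
D' → )
D' → (
D → /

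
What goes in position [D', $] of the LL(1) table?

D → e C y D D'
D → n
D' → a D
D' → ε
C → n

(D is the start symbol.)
D' → ε

To find M[D', $], we find productions for D' where $ is in the predict set (PREDICT(N → α) = (FIRST(α) \ {ε}) ∪ (FOLLOW(N) if α ⇒* ε)).

Relevant sets:
  FOLLOW(D') = { $, 'a' }

D' → a D: PREDICT = { 'a' }
D' → ε: PREDICT = { $, 'a' }
  $ is in predict set, so this production goes in M[D', $]

M[D', $] = D' → ε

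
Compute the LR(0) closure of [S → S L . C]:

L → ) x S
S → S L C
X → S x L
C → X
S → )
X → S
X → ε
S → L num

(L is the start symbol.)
Start with: [S → S L . C]
  [S → S L . C] has the dot before C: add [C → . X]
  [C → . X] has the dot before X: add [X → . S x L], [X → . S], [X → .]
  [X → . S x L] has the dot before S: add [S → . S L C], [S → . )], [S → . L num]
  [S → . L num] has the dot before L: add [L → . ) x S]
No further items can be added.

CLOSURE = { [C → . X], [L → . ) x S], [S → . )], [S → . L num], [S → . S L C], [S → S L . C], [X → . S x L], [X → . S], [X → .] }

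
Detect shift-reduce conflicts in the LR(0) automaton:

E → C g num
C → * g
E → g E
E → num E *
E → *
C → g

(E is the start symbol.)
Yes — I1: [E → * .] vs [C → * . g]; I4: [C → g .] vs [C → . * g]

A shift-reduce conflict occurs when an LR(0) state has both:
  - a complete (reduce) item [A → α .] (dot at the end), and
  - a shift item [B → β . c γ] (dot before a terminal).

Augment with E' → E and build the canonical LR(0) collection (I0 = CLOSURE({[E' → . E]}), then GOTO on every symbol after a dot until no new states appear). It has 12 states:
  I0: { [C → . * g], [C → . g], [E → . *], [E → . C g num], [E → . g E], [E → . num E *], [E' → . E] }  — shift
  I1: { [C → * . g], [E → * .] }  — shift, reduce
  I2: { [E → C . g num] }  — shift
  I3: { [E' → E .] }  — accept
  I4: { [C → . * g], [C → . g], [C → g .], [E → . *], [E → . C g num], [E → . g E], [E → . num E *], [E → g . E] }  — shift, reduce
  I5: { [C → . * g], [C → . g], [E → . *], [E → . C g num], [E → . g E], [E → . num E *], [E → num . E *] }  — shift
  I6: { [E → num E . *] }  — shift
  I7: { [E → num E * .] }  — reduce
  I8: { [E → g E .] }  — reduce
  I9: { [E → C g . num] }  — shift
  I10: { [E → C g num .] }  — reduce
  I11: { [C → * g .] }  — reduce

I1 contains reduce item [E → * .] and shift item [C → * . g] — shift-reduce conflict.
I4 contains reduce item [C → g .] and shift items [C → . * g], [C → . g], [E → . *], [E → . g E], [E → . num E *] — shift-reduce conflict.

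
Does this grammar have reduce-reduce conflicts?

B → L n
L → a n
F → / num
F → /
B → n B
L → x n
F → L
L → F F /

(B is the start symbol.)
Yes — I14: [F → / .] vs [L → F F / .]

A reduce-reduce conflict occurs when an LR(0) state has two complete items [A → α .] and [B → β .] — both call for a reduction, and with no lookahead the parser cannot choose between them.

Augment with B' → B and build the canonical LR(0) collection (I0 = CLOSURE({[B' → . B]}), then GOTO on every symbol after a dot until no new states appear). It has 16 states:
  I0: { [B → . L n], [B → . n B], [B' → . B], [F → . / num], [F → . /], [F → . L], [L → . F F /], [L → . a n], [L → . x n] }  — shift
  I1: { [F → / . num], [F → / .] }  — shift, reduce
  I2: { [B' → B .] }  — accept
  I3: { [F → . / num], [F → . /], [F → . L], [L → . F F /], [L → . a n], [L → . x n], [L → F . F /] }  — shift
  I4: { [B → L . n], [F → L .] }  — shift, reduce
  I5: { [L → a . n] }  — shift
  I6: { [B → . L n], [B → . n B], [B → n . B], [F → . / num], [F → . /], [F → . L], [L → . F F /], [L → . a n], [L → . x n] }  — shift
  I7: { [L → x . n] }  — shift
  I8: { [L → x n .] }  — reduce
  I9: { [B → n B .] }  — reduce
  I10: { [L → a n .] }  — reduce
  I11: { [B → L n .] }  — reduce
  I12: { [F → . / num], [F → . /], [F → . L], [L → . F F /], [L → . a n], [L → . x n], [L → F . F /], [L → F F . /] }  — shift
  I13: { [F → L .] }  — reduce
  I14: { [F → / . num], [F → / .], [L → F F / .] }  — shift, 2 reduces
  I15: { [F → / num .] }  — reduce

I14 contains complete items [F → / .], [L → F F / .] — reduce-reduce conflict.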